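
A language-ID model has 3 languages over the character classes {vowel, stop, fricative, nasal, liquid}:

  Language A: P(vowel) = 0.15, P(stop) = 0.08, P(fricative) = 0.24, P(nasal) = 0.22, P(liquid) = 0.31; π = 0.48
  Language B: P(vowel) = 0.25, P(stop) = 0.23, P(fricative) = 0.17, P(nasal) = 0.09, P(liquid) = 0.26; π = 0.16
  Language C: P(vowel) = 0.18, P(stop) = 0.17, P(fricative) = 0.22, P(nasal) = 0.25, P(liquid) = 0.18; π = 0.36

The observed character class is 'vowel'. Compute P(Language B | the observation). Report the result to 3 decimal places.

Posterior ∝ prior × likelihood, so P(k | x) ∝ w_k f_k(x); normalise over all components.
Component likelihoods at x = 'vowel':
  f_A = 0.15
  f_B = 0.25
  f_C = 0.18
Prior × likelihood for each component:
  w_A·f_A = 0.48 × 0.15 = 0.072
  w_B·f_B = 0.16 × 0.25 = 0.04
  w_C·f_C = 0.36 × 0.18 = 0.0648
Sum: 0.072 + 0.04 + 0.0648 = 0.1768
P(Language B | x) = 0.04 / 0.1768 ≈ 0.226

0.226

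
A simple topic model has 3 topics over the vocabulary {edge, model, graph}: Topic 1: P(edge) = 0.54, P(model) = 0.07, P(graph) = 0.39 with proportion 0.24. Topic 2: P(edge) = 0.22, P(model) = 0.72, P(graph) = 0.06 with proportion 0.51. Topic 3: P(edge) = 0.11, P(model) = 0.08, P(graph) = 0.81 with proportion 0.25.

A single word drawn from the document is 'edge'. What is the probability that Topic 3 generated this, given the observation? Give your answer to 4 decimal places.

By Bayes' theorem, P(k | x) = π_k f_k(x) / Σ_j π_j f_j(x).
Evaluate each component's likelihood at the observed value:
  f_1 = 0.54
  f_2 = 0.22
  f_3 = 0.11
Multiply by the mixture weights:
  π_1·f_1 = 0.24 × 0.54 = 0.1296
  π_2·f_2 = 0.51 × 0.22 = 0.1122
  π_3·f_3 = 0.25 × 0.11 = 0.0275
Denominator: 0.1296 + 0.1122 + 0.0275 = 0.2693
P(Topic 3 | x) = 0.0275 / 0.2693 ≈ 0.1021

0.1021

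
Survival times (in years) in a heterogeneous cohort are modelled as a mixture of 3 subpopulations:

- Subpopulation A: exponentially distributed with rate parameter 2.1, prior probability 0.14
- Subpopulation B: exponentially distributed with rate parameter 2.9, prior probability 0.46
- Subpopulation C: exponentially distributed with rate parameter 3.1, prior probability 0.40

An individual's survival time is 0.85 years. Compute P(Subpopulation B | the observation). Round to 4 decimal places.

The responsibility of component k is w_k f_k(x) divided by Σ_j w_j f_j(x).
Evaluate each component's likelihood at the observed value:
  f_A = 2.1·e^(−2.1·0.85) = 2.1·e^(−1.7850) = 0.352374
  f_B = 2.9·e^(−2.9·0.85) = 2.9·e^(−2.4650) = 0.246526
  f_C = 3.1·e^(−3.1·0.85) = 3.1·e^(−2.6350) = 0.222329
Weight by the priors:
  w_A·f_A = 0.14 × 0.352374 = 0.0493323
  w_B·f_B = 0.46 × 0.246526 = 0.113402
  w_C·f_C = 0.40 × 0.222329 = 0.0889315
Denominator: 0.0493323 + 0.113402 + 0.0889315 = 0.251666
Responsibility of Subpopulation B: 0.113402 / 0.251666 ≈ 0.4506

0.4506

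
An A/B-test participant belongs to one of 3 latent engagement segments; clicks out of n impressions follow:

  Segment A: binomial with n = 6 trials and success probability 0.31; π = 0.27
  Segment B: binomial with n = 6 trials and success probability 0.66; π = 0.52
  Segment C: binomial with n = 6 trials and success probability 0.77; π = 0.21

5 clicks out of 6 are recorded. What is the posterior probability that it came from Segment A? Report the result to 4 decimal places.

Apply Bayes' rule: the posterior for each component is proportional to its prior times its likelihood at x.
Component likelihoods at x = 5 clicks out of 6:
  f_A = 0.0118525
  f_B = 0.255476
  f_C = 0.373536
Multiply by the mixture weights:
  π_A·f_A = 0.27 × 0.0118525 = 0.00320017
  π_B·f_B = 0.52 × 0.255476 = 0.132847
  π_C·f_C = 0.21 × 0.373536 = 0.0784426
Sum: 0.00320017 + 0.132847 + 0.0784426 = 0.21449
So the posterior for Segment A is 0.00320017 / 0.21449 ≈ 0.0149.

0.0149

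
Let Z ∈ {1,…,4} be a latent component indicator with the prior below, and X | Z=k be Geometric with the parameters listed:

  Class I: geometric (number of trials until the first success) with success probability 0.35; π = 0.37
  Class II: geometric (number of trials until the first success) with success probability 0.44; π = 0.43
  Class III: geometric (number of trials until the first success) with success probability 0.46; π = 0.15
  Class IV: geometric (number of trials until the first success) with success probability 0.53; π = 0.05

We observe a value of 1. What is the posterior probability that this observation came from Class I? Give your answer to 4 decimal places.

0.3127

The responsibility of component k is w_k f_k(x) divided by Σ_j w_j f_j(x).
Geometric probabilities:
  f_I = 0.35
  f_II = 0.44
  f_III = 0.46
  f_IV = 0.53
Prior × likelihood for each component:
  w_I·f_I = 0.37 × 0.35 = 0.1295
  w_II·f_II = 0.43 × 0.44 = 0.1892
  w_III·f_III = 0.15 × 0.46 = 0.069
  w_IV·f_IV = 0.05 × 0.53 = 0.0265
Normaliser: 0.1295 + 0.1892 + 0.069 + 0.0265 = 0.4142
P(Class I | the observation) = 0.1295 / 0.4142 ≈ 0.3127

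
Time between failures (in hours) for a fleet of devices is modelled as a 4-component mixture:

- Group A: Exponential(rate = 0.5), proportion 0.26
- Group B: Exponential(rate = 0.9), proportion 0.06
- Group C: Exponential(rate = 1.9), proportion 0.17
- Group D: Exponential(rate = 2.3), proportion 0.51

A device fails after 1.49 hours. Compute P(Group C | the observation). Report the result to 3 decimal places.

0.143

P(component k | x) = π_k·f_k(x) / marginal(x), where marginal(x) = Σ_j π_j·f_j(x).
Evaluate each component's likelihood at the observed value:
  p_A = 0.5·e^(−0.5·1.49) = 0.5·e^(−0.7450) = 0.237367
  p_B = 0.9·e^(−0.9·1.49) = 0.9·e^(−1.3410) = 0.235426
  p_C = 1.9·e^(−1.9·1.49) = 1.9·e^(−2.8310) = 0.112012
  p_D = 2.3·e^(−2.3·1.49) = 2.3·e^(−3.4270) = 0.0747138
Prior × likelihood for each component:
  π_A·p_A = 0.26 × 0.237367 = 0.0617155
  π_B·p_B = 0.06 × 0.235426 = 0.0141255
  π_C·p_C = 0.17 × 0.112012 = 0.0190421
  π_D·p_D = 0.51 × 0.0747138 = 0.038104
Marginal: 0.0617155 + 0.0141255 + 0.0190421 + 0.038104 = 0.132987
P(Group C | the observation) ≈ 0.143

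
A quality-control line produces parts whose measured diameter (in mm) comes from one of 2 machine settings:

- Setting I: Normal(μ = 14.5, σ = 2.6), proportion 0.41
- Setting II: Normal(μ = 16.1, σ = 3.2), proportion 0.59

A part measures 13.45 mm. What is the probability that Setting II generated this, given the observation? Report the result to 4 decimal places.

0.4738

Apply Bayes' rule: the posterior for each component is proportional to its prior times its likelihood at x.
Evaluate each component's likelihood at the observed value:
  L_I = (1/(2.6·√(2π)))·exp(−(13.45−14.5)²/(2·2.6²)) = 0.153439·exp(-0.08155) = 0.141424
  L_II = (1/(3.2·√(2π)))·exp(−(13.45−16.1)²/(2·3.2²)) = 0.124669·exp(-0.34290) = 0.0884795
Prior × likelihood for each component:
  P(Z=I)·L_I = 0.41 × 0.141424 = 0.0579837
  P(Z=II)·L_II = 0.59 × 0.0884795 = 0.0522029
Evidence: 0.0579837 + 0.0522029 = 0.110187
P(Setting II | x) = 0.0522029 / 0.110187 ≈ 0.4738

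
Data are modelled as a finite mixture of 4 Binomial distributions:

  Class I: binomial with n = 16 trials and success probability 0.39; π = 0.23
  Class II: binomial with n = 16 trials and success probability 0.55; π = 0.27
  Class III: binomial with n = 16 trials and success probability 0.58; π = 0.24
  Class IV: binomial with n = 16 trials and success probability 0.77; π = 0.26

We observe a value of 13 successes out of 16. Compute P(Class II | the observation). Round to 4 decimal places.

0.0789

P(component k | x) = w_k·f_k(x) / marginal(x), where marginal(x) = Σ_j w_j·f_j(x).
Binomial probabilities:
  f_I = C(16,13)·0.39^13·0.61^3 = 560·4.82881e-06·0.226981 = 0.000613787
  f_II = C(16,13)·0.55^13·0.45^3 = 560·0.00042142·0.091125 = 0.0215051
  f_III = C(16,13)·0.58^13·0.42^3 = 560·0.000840551·0.074088 = 0.0348738
  f_IV = C(16,13)·0.77^13·0.23^3 = 560·0.0334487·0.012167 = 0.227903
Weight by the priors:
  w_I·f_I = 0.23 × 0.000613787 = 0.000141171
  w_II·f_II = 0.27 × 0.0215051 = 0.00580636
  w_III·f_III = 0.24 × 0.0348738 = 0.00836972
  w_IV·f_IV = 0.26 × 0.227903 = 0.0592549
Marginal: 0.000141171 + 0.00580636 + 0.00836972 + 0.0592549 = 0.0735722
So the posterior for Class II is 0.00580636 / 0.0735722 ≈ 0.0789.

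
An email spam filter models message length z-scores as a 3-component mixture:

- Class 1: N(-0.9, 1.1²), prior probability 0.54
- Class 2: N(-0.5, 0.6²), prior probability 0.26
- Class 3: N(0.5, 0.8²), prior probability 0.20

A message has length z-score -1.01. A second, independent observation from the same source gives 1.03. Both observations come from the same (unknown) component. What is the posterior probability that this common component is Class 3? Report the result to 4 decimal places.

P(component k | x) = π_k·f_k(x) / marginal(x), where marginal(x) = Σ_j π_j·f_j(x).
Since both observations come from the same component, the likelihood for component k is f_k(x₁)·f_k(x₂).
  L_1 = [(1/(1.1·√(2π)))·exp(−(-1.01−-0.9)²/(2·1.1²)) = 0.362675·exp(-0.00500) = 0.360866] × [0.0778117] = 0.0280796
  L_2 = [(1/(0.6·√(2π)))·exp(−(-1.01−-0.5)²/(2·0.6²)) = 0.664904·exp(-0.36125) = 0.463308] × [0.0257489] = 0.0119297
  L_3 = [(1/(0.8·√(2π)))·exp(−(-1.01−0.5)²/(2·0.8²)) = 0.498678·exp(-1.78133) = 0.0839845] × [0.400417] = 0.0336288
Multiply by the mixture weights:
  π_1·L_1 = 0.54 × 0.0280796 = 0.015163
  π_2·L_2 = 0.26 × 0.0119297 = 0.00310172
  π_3·L_3 = 0.20 × 0.0336288 = 0.00672577
Normaliser: 0.015163 + 0.00310172 + 0.00672577 = 0.0249905
Responsibility of Class 3: 0.00672577 / 0.0249905 ≈ 0.2691

0.2691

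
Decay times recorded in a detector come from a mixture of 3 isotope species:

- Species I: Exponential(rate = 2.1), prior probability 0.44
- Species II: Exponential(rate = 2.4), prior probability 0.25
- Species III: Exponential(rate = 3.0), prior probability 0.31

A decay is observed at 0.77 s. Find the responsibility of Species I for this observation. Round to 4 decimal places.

0.4954

Posterior ∝ prior × likelihood, so P(k | x) ∝ w_k f_k(x); normalise over all components.
Exponential densities:
  p_I = 2.1·e^(−2.1·0.77) = 2.1·e^(−1.6170) = 0.416836
  p_II = 2.4·e^(−2.4·0.77) = 2.4·e^(−1.8480) = 0.378125
  p_III = 3.0·e^(−3.0·0.77) = 3.0·e^(−2.3100) = 0.297784
Multiply by the mixture weights:
  w_I·p_I = 0.44 × 0.416836 = 0.183408
  w_II·p_II = 0.25 × 0.378125 = 0.0945312
  w_III·p_III = 0.31 × 0.297784 = 0.092313
Denominator: 0.183408 + 0.0945312 + 0.092313 = 0.370252
Responsibility of Species I: 0.183408 / 0.370252 ≈ 0.4954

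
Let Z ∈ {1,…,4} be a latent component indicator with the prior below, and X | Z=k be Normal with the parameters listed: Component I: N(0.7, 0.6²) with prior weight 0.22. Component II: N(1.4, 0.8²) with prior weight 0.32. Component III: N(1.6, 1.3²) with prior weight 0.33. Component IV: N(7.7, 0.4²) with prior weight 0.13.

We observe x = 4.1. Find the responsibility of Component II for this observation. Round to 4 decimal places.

0.0326

Posterior ∝ prior × likelihood, so P(k | x) ∝ w_k f_k(x); normalise over all components.
Component likelihoods at x = 4.1:
  L_I = (1/(0.6·√(2π)))·exp(−(4.1−0.7)²/(2·0.6²)) = 0.664904·exp(-16.05556) = 7.07815e-08
  L_II = (1/(0.8·√(2π)))·exp(−(4.1−1.4)²/(2·0.8²)) = 0.498678·exp(-5.69531) = 0.0016764
  L_III = (1/(1.3·√(2π)))·exp(−(4.1−1.6)²/(2·1.3²)) = 0.306879·exp(-1.84911) = 0.0482956
  L_IV = (1/(0.4·√(2π)))·exp(−(4.1−7.7)²/(2·0.4²)) = 0.997356·exp(-40.50000) = 2.56994e-18
Multiply by the mixture weights:
  w_I·L_I = 0.22 × 7.07815e-08 = 1.55719e-08
  w_II·L_II = 0.32 × 0.0016764 = 0.000536448
  w_III·L_III = 0.33 × 0.0482956 = 0.0159375
  w_IV·L_IV = 0.13 × 2.56994e-18 = 3.34093e-19
Normaliser: 1.55719e-08 + 0.000536448 + 0.0159375 + 3.34093e-19 = 0.016474
So the posterior for Component II is 0.000536448 / 0.016474 ≈ 0.0326.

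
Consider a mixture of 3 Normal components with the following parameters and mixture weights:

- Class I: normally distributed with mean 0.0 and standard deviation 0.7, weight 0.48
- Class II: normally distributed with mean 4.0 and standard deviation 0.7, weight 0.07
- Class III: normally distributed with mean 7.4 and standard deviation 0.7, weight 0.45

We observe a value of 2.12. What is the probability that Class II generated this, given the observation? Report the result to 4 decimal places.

0.2798

By Bayes' theorem, P(k | x) = π_k f_k(x) / Σ_j π_j f_j(x).
Normal densities:
  L_I = (1/(0.7·√(2π)))·exp(−(2.12−0.0)²/(2·0.7²)) = 0.569918·exp(-4.58612) = 0.00580877
  L_II = (1/(0.7·√(2π)))·exp(−(2.12−4.0)²/(2·0.7²)) = 0.569918·exp(-3.60653) = 0.0154709
  L_III = (1/(0.7·√(2π)))·exp(−(2.12−7.4)²/(2·0.7²)) = 0.569918·exp(-28.44735) = 2.51934e-13
Unnormalised posteriors:
  π_I·L_I = 0.48 × 0.00580877 = 0.00278821
  π_II·L_II = 0.07 × 0.0154709 = 0.00108296
  π_III·L_III = 0.45 × 2.51934e-13 = 1.1337e-13
Evidence: 0.00278821 + 0.00108296 + 1.1337e-13 = 0.00387117
So the posterior for Class II is 0.00108296 / 0.00387117 ≈ 0.2798.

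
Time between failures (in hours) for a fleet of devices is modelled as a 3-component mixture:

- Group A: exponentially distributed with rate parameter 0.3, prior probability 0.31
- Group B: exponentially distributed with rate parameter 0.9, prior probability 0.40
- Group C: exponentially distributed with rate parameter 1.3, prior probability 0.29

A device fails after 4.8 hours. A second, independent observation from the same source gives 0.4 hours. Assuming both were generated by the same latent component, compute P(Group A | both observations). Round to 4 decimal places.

P(component k | x) = P(Z=k)·f_k(x) / marginal(x), where marginal(x) = Σ_j P(Z=j)·f_j(x).
Since both observations come from the same component, the likelihood for component k is f_k(x₁)·f_k(x₂).
  p_A = [0.3·e^(−0.3·4.8) = 0.3·e^(−1.4400) = 0.0710783] × [0.266076] = 0.0189122
  p_B = [0.9·e^(−0.9·4.8) = 0.9·e^(−4.3200) = 0.0119699] × [0.627909] = 0.007516
  p_C = [1.3·e^(−1.3·4.8) = 1.3·e^(−6.2400) = 0.00253481] × [0.772877] = 0.0019591
Weight by the priors:
  P(Z=A)·p_A = 0.31 × 0.0189122 = 0.0058628
  P(Z=B)·p_B = 0.40 × 0.007516 = 0.0030064
  P(Z=C)·p_C = 0.29 × 0.0019591 = 0.000568138
Marginal: 0.0058628 + 0.0030064 + 0.000568138 = 0.00943734
So the posterior for Group A is 0.0058628 / 0.00943734 ≈ 0.6212.

0.6212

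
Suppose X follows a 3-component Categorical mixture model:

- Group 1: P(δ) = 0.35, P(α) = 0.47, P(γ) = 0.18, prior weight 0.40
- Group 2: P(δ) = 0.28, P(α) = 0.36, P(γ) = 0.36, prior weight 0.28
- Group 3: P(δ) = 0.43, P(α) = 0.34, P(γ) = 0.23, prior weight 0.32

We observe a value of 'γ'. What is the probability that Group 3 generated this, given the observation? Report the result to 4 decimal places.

0.2987

The responsibility of component k is π_k f_k(x) divided by Σ_j π_j f_j(x).
Component likelihoods at x = 'γ':
  p_1 = 0.18
  p_2 = 0.36
  p_3 = 0.23
Multiply by the mixture weights:
  π_1·p_1 = 0.40 × 0.18 = 0.072
  π_2·p_2 = 0.28 × 0.36 = 0.1008
  π_3·p_3 = 0.32 × 0.23 = 0.0736
Normaliser: 0.072 + 0.1008 + 0.0736 = 0.2464
Responsibility of Group 3: 0.0736 / 0.2464 ≈ 0.2987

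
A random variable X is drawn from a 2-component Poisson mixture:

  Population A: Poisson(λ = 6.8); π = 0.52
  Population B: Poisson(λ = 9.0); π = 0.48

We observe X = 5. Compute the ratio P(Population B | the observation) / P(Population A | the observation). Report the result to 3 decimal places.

0.415

Only the two components matter; the odds are (w_i f_i(x)) / (w_j f_j(x)).
Component likelihoods at x = 5:
  f_A = 0.134946
  f_B = 0.0607269
Odds = (0.48/0.52) × (0.0607269/0.134946) = 0.923077 × 0.450008 ≈ 0.415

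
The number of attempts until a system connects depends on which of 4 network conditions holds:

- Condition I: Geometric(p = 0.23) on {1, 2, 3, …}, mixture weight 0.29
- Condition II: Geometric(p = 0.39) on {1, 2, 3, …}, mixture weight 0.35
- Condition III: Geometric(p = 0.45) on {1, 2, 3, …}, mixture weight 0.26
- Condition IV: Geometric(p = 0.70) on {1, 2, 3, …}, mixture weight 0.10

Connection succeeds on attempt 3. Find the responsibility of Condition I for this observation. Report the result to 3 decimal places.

0.300

By Bayes' theorem, P(k | x) = π_k f_k(x) / Σ_j π_j f_j(x).
Evaluate each component's likelihood at the observed value:
  f_I = 0.23·(1−0.23)^2 = 0.23·0.5929 = 0.136367
  f_II = 0.39·(1−0.39)^2 = 0.39·0.3721 = 0.145119
  f_III = 0.45·(1−0.45)^2 = 0.45·0.3025 = 0.136125
  f_IV = 0.70·(1−0.70)^2 = 0.70·0.09 = 0.063
Unnormalised posteriors:
  π_I·f_I = 0.29 × 0.136367 = 0.0395464
  π_II·f_II = 0.35 × 0.145119 = 0.0507916
  π_III·f_III = 0.26 × 0.136125 = 0.0353925
  π_IV·f_IV = 0.10 × 0.063 = 0.0063
Marginal: 0.0395464 + 0.0507916 + 0.0353925 + 0.0063 = 0.132031
P(Condition I | x) = 0.0395464 / 0.132031 ≈ 0.300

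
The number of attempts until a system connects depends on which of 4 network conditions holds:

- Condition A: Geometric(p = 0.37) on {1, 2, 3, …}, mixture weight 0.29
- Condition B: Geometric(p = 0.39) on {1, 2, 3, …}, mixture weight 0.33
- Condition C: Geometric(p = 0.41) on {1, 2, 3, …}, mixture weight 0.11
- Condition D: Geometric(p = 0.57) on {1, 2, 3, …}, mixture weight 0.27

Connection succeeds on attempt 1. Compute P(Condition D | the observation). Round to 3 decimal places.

P(component k | x) = π_k·f_k(x) / marginal(x), where marginal(x) = Σ_j π_j·f_j(x).
Geometric probabilities:
  f_A = 0.37·(1−0.37)^0 = 0.37·1 = 0.37
  f_B = 0.39·(1−0.39)^0 = 0.39·1 = 0.39
  f_C = 0.41·(1−0.41)^0 = 0.41·1 = 0.41
  f_D = 0.57·(1−0.57)^0 = 0.57·1 = 0.57
Multiply by the mixture weights:
  π_A·f_A = 0.29 × 0.37 = 0.1073
  π_B·f_B = 0.33 × 0.39 = 0.1287
  π_C·f_C = 0.11 × 0.41 = 0.0451
  π_D·f_D = 0.27 × 0.57 = 0.1539
Evidence: 0.1073 + 0.1287 + 0.0451 + 0.1539 = 0.435
So the posterior for Condition D is 0.1539 / 0.435 ≈ 0.354.

0.354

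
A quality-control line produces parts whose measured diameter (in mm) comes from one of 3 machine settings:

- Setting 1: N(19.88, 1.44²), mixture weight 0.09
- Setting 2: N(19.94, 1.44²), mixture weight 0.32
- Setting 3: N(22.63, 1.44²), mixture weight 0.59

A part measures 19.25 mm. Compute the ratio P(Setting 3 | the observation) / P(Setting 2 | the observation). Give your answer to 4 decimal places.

0.1316

Posterior odds = (π_i f_i(x)) / (π_j f_j(x)); the normalising sum cancels.
Component likelihoods at x = 19.25 mm:
  f_1 = (1/(1.44·√(2π)))·exp(−(19.25−19.88)²/(2·1.44²)) = 0.277043·exp(-0.09570) = 0.251759
  f_2 = (1/(1.44·√(2π)))·exp(−(19.25−19.94)²/(2·1.44²)) = 0.277043·exp(-0.11480) = 0.246996
  f_3 = (1/(1.44·√(2π)))·exp(−(19.25−22.63)²/(2·1.44²)) = 0.277043·exp(-2.75473) = 0.0176273
Posterior odds = (π_3·f_3) / (π_2·f_2) = (0.59·0.0176273) / (0.32·0.246996) = 0.0104001 / 0.0790388 ≈ 0.1316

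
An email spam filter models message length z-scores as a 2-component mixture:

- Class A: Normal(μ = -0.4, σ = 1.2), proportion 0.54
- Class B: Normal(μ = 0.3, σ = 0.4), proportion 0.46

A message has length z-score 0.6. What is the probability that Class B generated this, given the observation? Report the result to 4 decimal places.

0.7319

By Bayes' theorem, P(k | x) = π_k f_k(x) / Σ_j π_j f_j(x).
Component likelihoods at x = 0.6:
  p_A = 0.234927
  p_B = 0.752844
Multiply by the mixture weights:
  π_A·p_A = 0.54 × 0.234927 = 0.12686
  π_B·p_B = 0.46 × 0.752844 = 0.346308
Marginal: 0.12686 + 0.346308 = 0.473168
So the posterior for Class B is 0.346308 / 0.473168 ≈ 0.7319.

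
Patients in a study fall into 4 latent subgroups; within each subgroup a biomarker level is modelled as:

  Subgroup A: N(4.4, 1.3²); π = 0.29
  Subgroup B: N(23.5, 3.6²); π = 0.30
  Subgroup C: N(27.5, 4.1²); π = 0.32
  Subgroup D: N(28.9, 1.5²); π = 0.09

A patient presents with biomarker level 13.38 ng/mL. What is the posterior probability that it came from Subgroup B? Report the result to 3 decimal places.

0.885

By Bayes' theorem, P(k | x) = π_k f_k(x) / Σ_j π_j f_j(x).
Normal densities:
  L_A = (1/(1.3·√(2π)))·exp(−(13.38−4.4)²/(2·1.3²)) = 0.306879·exp(-23.85811) = 1.33513e-11
  L_B = (1/(3.6·√(2π)))·exp(−(13.38−23.5)²/(2·3.6²)) = 0.110817·exp(-3.95117) = 0.00213125
  L_C = (1/(4.1·√(2π)))·exp(−(13.38−27.5)²/(2·4.1²)) = 0.097303·exp(-5.93023) = 0.000258618
  L_D = (1/(1.5·√(2π)))·exp(−(13.38−28.9)²/(2·1.5²)) = 0.265962·exp(-53.52676) = 1.50815e-24
Weight by the priors:
  π_A·L_A = 0.29 × 1.33513e-11 = 3.87187e-12
  π_B·L_B = 0.30 × 0.00213125 = 0.000639376
  π_C·L_C = 0.32 × 0.000258618 = 8.27578e-05
  π_D·L_D = 0.09 × 1.50815e-24 = 1.35733e-25
Evidence: 3.87187e-12 + 0.000639376 + 8.27578e-05 + 1.35733e-25 = 0.000722134
P(Subgroup B | the observation) ≈ 0.885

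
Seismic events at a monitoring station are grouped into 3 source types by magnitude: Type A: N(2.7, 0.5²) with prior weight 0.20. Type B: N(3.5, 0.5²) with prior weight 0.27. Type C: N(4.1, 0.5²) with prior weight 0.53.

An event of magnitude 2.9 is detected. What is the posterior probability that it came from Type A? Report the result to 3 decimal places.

0.534

The responsibility of component k is P(Z=k) f_k(x) divided by Σ_j P(Z=j) f_j(x).
Normal densities:
  f_A = (1/(0.5·√(2π)))·exp(−(2.9−2.7)²/(2·0.5²)) = 0.797885·exp(-0.08000) = 0.73654
  f_B = (1/(0.5·√(2π)))·exp(−(2.9−3.5)²/(2·0.5²)) = 0.797885·exp(-0.72000) = 0.388372
  f_C = (1/(0.5·√(2π)))·exp(−(2.9−4.1)²/(2·0.5²)) = 0.797885·exp(-2.88000) = 0.0447891
Multiply by the mixture weights:
  P(Z=A)·f_A = 0.20 × 0.73654 = 0.147308
  P(Z=B)·f_B = 0.27 × 0.388372 = 0.10486
  P(Z=C)·f_C = 0.53 × 0.0447891 = 0.0237382
Sum: 0.147308 + 0.10486 + 0.0237382 = 0.275907
P(Type A | the observation) ≈ 0.534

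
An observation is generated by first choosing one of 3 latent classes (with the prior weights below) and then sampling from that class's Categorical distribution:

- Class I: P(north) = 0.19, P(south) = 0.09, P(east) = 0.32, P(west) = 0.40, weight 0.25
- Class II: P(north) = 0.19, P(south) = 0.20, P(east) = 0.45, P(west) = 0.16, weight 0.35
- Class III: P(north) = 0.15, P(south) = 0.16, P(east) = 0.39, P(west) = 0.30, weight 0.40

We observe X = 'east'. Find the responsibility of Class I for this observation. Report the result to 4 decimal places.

0.2033

The responsibility of component k is w_k f_k(x) divided by Σ_j w_j f_j(x).
Component likelihoods at x = 'east':
  f_I = P(east | comp) = 0.32
  f_II = P(east | comp) = 0.45
  f_III = P(east | comp) = 0.39
Weight by the priors:
  w_I·f_I = 0.25 × 0.32 = 0.08
  w_II·f_II = 0.35 × 0.45 = 0.1575
  w_III·f_III = 0.40 × 0.39 = 0.156
Evidence: 0.08 + 0.1575 + 0.156 = 0.3935
So the posterior for Class I is 0.08 / 0.3935 ≈ 0.2033.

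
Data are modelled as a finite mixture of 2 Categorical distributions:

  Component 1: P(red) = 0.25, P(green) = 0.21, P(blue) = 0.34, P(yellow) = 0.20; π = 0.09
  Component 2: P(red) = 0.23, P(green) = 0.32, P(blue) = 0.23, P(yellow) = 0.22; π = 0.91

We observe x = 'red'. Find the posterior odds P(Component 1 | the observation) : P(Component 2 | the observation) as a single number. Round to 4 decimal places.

0.1075

Only the two components matter; the odds are (π_i f_i(x)) / (π_j f_j(x)).
Component likelihoods at x = 'red':
  f_1 = P(red | comp) = 0.25
  f_2 = P(red | comp) = 0.23
Odds = (0.09/0.91) × (0.25/0.23) = 0.0989011 × 1.08696 ≈ 0.1075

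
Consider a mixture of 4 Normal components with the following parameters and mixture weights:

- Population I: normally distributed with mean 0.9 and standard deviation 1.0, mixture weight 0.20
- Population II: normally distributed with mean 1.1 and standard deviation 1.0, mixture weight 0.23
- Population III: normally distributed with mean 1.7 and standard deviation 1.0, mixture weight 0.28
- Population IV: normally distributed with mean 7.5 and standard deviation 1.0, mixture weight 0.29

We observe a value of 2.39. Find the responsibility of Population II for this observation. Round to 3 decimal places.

0.259

The responsibility of component k is π_k f_k(x) divided by Σ_j π_j f_j(x).
Component likelihoods at x = 2.39:
  p_I = 0.131468
  p_II = 0.173602
  p_III = 0.314432
  p_IV = 8.52589e-07
Weight by the priors:
  π_I·p_I = 0.20 × 0.131468 = 0.0262937
  π_II·p_II = 0.23 × 0.173602 = 0.0399285
  π_III·p_III = 0.28 × 0.314432 = 0.0880409
  π_IV·p_IV = 0.29 × 8.52589e-07 = 2.47251e-07
Denominator: 0.0262937 + 0.0399285 + 0.0880409 + 2.47251e-07 = 0.154263
P(Population II | x) = 0.0399285 / 0.154263 ≈ 0.259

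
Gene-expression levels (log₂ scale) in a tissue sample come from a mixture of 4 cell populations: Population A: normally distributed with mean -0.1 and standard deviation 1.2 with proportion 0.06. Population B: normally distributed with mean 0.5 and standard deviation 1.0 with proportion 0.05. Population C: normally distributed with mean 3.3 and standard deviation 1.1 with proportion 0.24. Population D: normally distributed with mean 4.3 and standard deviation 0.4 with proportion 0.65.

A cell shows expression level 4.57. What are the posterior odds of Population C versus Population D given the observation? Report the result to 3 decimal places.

Since P(k|x) ∝ P(Z=k) f_k(x), the posterior odds are P(Z=i) f_i(x) / (P(Z=j) f_j(x)).
Component likelihoods at x = 4.57:
  f_A = 0.000171009
  f_B = 0.000100899
  f_C = 0.186237
  f_D = 0.794168
Odds = (0.24/0.65) × (0.186237/0.794168) = 0.369231 × 0.234506 ≈ 0.087

0.087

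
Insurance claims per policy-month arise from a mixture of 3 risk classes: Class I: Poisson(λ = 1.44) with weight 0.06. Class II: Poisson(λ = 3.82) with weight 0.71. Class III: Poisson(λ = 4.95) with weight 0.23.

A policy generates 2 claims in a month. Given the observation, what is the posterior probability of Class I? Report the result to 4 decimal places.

Posterior ∝ prior × likelihood, so P(k | x) ∝ w_k f_k(x); normalise over all components.
Evaluate each component's likelihood at the observed value:
  p_I = 0.245647
  p_II = 0.15999
  p_III = 0.0867806
Multiply by the mixture weights:
  w_I·p_I = 0.06 × 0.245647 = 0.0147388
  w_II·p_II = 0.71 × 0.15999 = 0.113593
  w_III·p_III = 0.23 × 0.0867806 = 0.0199595
Marginal: 0.0147388 + 0.113593 + 0.0199595 = 0.148291
P(Class I | data) ≈ 0.0994

0.0994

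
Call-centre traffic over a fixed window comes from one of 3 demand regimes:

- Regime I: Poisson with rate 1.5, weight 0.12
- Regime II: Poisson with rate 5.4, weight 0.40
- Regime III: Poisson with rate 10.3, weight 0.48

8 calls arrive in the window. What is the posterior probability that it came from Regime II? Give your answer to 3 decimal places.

P(component k | x) = π_k·f_k(x) / marginal(x), where marginal(x) = Σ_j π_j·f_j(x).
Poisson probabilities:
  f_I = e^(−1.5)·1.5^8/8! = 0.00014183
  f_II = e^(−5.4)·5.4^8/8! = 0.0809915
  f_III = e^(−10.3)·10.3^8/8! = 0.105668
Weight by the priors:
  π_I·f_I = 0.12 × 0.00014183 = 1.70196e-05
  π_II·f_II = 0.40 × 0.0809915 = 0.0323966
  π_III·f_III = 0.48 × 0.105668 = 0.0507207
Normaliser: 1.70196e-05 + 0.0323966 + 0.0507207 = 0.0831343
So the posterior for Regime II is 0.0323966 / 0.0831343 ≈ 0.390.

0.390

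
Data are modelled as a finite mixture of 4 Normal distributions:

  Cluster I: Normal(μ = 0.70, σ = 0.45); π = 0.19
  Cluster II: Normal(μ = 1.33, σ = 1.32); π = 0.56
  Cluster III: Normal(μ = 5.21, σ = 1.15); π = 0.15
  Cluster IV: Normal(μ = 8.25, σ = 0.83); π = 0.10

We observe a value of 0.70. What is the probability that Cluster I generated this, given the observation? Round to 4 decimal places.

0.5272

Apply Bayes' rule: the posterior for each component is proportional to its prior times its likelihood at x.
Normal densities:
  L_I = 0.886538
  L_II = 0.269695
  L_III = 0.000158664
  L_IV = 5.17787e-19
Unnormalised posteriors:
  w_I·L_I = 0.19 × 0.886538 = 0.168442
  w_II·L_II = 0.56 × 0.269695 = 0.151029
  w_III·L_III = 0.15 × 0.000158664 = 2.37997e-05
  w_IV·L_IV = 0.10 × 5.17787e-19 = 5.17787e-20
Denominator: 0.168442 + 0.151029 + 2.37997e-05 + 5.17787e-20 = 0.319495
So the posterior for Cluster I is 0.168442 / 0.319495 ≈ 0.5272.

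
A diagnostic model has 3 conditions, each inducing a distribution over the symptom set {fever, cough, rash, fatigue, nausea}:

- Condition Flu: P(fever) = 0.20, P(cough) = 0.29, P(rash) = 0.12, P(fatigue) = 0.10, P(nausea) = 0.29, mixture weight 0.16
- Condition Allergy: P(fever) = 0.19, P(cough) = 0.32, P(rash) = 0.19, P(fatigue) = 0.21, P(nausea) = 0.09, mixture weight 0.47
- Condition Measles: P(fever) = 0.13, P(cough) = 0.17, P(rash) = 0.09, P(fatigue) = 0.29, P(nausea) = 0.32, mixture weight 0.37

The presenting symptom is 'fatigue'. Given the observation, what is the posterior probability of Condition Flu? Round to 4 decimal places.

P(component k | x) = P(Z=k)·f_k(x) / marginal(x), where marginal(x) = Σ_j P(Z=j)·f_j(x).
Categorical probabilities:
  p_Flu = P(fatigue | comp) = 0.10
  p_Allergy = P(fatigue | comp) = 0.21
  p_Measles = P(fatigue | comp) = 0.29
Weight by the priors:
  P(Z=Flu)·p_Flu = 0.16 × 0.1 = 0.016
  P(Z=Allergy)·p_Allergy = 0.47 × 0.21 = 0.0987
  P(Z=Measles)·p_Measles = 0.37 × 0.29 = 0.1073
Denominator: 0.016 + 0.0987 + 0.1073 = 0.222
So the posterior for Condition Flu is 0.016 / 0.222 ≈ 0.0721.

0.0721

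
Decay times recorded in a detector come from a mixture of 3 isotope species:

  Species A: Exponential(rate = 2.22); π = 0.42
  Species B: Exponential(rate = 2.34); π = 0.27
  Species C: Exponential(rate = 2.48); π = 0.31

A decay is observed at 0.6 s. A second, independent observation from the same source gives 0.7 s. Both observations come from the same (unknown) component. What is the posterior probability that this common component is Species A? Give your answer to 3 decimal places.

0.441

The responsibility of component k is π_k f_k(x) divided by Σ_j π_j f_j(x).
Since both observations come from the same component, the likelihood for component k is f_k(x₁)·f_k(x₂).
  f_A = [0.585966] × [0.46931] = 0.275
  f_B = [0.574733] × [0.454822] = 0.261401
  f_C = [0.560043] × [0.437035] = 0.244759
Multiply by the mixture weights:
  π_A·f_A = 0.42 × 0.275 = 0.1155
  π_B·f_B = 0.27 × 0.261401 = 0.0705784
  π_C·f_C = 0.31 × 0.244759 = 0.0758752
Denominator: 0.1155 + 0.0705784 + 0.0758752 = 0.261953
P(Species A | data) = 0.1155 / 0.261953 ≈ 0.441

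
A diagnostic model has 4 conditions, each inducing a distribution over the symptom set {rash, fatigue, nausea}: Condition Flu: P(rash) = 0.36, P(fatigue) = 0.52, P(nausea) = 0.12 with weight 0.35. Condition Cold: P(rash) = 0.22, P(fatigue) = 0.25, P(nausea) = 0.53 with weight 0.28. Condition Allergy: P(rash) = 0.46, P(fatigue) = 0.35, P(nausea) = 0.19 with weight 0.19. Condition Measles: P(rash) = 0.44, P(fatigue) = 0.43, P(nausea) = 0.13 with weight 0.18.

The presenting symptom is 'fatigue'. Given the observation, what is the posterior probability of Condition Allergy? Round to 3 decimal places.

0.168

Posterior ∝ prior × likelihood, so P(k | x) ∝ π_k f_k(x); normalise over all components.
Categorical probabilities:
  f_Flu = 0.52
  f_Cold = 0.25
  f_Allergy = 0.35
  f_Measles = 0.43
Multiply by the mixture weights:
  π_Flu·f_Flu = 0.35 × 0.52 = 0.182
  π_Cold·f_Cold = 0.28 × 0.25 = 0.07
  π_Allergy·f_Allergy = 0.19 × 0.35 = 0.0665
  π_Measles·f_Measles = 0.18 × 0.43 = 0.0774
Evidence: 0.182 + 0.07 + 0.0665 + 0.0774 = 0.3959
Responsibility of Condition Allergy: 0.0665 / 0.3959 ≈ 0.168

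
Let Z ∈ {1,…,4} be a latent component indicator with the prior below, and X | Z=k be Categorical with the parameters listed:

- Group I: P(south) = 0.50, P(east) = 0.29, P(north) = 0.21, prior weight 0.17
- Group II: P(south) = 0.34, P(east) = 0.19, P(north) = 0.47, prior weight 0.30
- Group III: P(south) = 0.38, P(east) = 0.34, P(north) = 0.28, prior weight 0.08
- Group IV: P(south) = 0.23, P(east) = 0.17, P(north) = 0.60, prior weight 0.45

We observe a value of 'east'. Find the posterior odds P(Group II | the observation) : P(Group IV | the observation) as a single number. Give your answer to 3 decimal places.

0.745

Since P(k|x) ∝ P(Z=k) f_k(x), the posterior odds are P(Z=i) f_i(x) / (P(Z=j) f_j(x)).
Evaluate each component's likelihood at the observed value:
  p_I = 0.29
  p_II = 0.19
  p_III = 0.34
  p_IV = 0.17
Odds = (0.30/0.45) × (0.19/0.17) = 0.666667 × 1.11765 ≈ 0.745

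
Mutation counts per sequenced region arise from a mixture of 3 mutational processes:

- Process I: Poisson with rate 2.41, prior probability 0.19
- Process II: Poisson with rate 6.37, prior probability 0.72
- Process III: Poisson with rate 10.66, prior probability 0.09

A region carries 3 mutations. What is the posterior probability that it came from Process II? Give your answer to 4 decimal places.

0.5689

Apply Bayes' rule: the posterior for each component is proportional to its prior times its likelihood at x.
Poisson probabilities:
  p_I = e^(−2.41)·2.41^3/3! = 0.209532
  p_II = e^(−6.37)·6.37^3/3! = 0.0737584
  p_III = e^(−10.66)·10.66^3/3! = 0.00473741
Weight by the priors:
  w_I·p_I = 0.19 × 0.209532 = 0.0398111
  w_II·p_II = 0.72 × 0.0737584 = 0.053106
  w_III·p_III = 0.09 × 0.00473741 = 0.000426367
Marginal: 0.0398111 + 0.053106 + 0.000426367 = 0.0933434
P(Process II | the observation) ≈ 0.5689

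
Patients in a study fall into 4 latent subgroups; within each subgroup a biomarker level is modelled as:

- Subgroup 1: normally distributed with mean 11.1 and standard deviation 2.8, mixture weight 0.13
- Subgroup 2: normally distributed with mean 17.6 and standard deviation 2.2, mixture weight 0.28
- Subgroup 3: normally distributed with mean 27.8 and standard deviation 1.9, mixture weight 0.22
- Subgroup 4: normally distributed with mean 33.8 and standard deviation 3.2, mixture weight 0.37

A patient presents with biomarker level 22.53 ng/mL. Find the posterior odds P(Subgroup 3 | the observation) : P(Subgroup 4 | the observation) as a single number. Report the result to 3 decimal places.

Only the two components matter; the odds are (π_i f_i(x)) / (π_j f_j(x)).
Component likelihoods at x = 22.53 ng/mL:
  f_1 = 3.42953e-05
  f_2 = 0.0147246
  f_3 = 0.00448304
  f_4 = 0.000252553
Posterior odds = (π_3·f_3) / (π_4·f_4) = (0.22·0.00448304) / (0.37·0.000252553) = 0.000986268 / 9.34445e-05 ≈ 10.555

10.555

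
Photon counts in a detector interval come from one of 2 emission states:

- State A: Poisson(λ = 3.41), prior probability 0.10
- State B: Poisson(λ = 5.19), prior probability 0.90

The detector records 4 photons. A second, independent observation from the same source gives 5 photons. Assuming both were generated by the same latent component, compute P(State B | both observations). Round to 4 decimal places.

0.9181

Apply Bayes' rule: the posterior for each component is proportional to its prior times its likelihood at x.
Since both observations come from the same component, the likelihood for component k is f_k(x₁)·f_k(x₂).
  p_A = [0.18615] × [0.126954] = 0.0236324
  p_B = [0.16845] × [0.174851] = 0.0294535
Prior × likelihood for each component:
  π_A·p_A = 0.10 × 0.0236324 = 0.00236324
  π_B·p_B = 0.90 × 0.0294535 = 0.0265082
Sum: 0.00236324 + 0.0265082 = 0.0288714
Responsibility of State B: 0.0265082 / 0.0288714 ≈ 0.9181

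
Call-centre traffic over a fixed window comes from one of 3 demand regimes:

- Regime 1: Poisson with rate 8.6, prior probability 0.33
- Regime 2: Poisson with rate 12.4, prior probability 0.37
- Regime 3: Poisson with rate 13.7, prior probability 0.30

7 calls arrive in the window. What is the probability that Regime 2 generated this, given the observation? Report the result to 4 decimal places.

0.2212

The responsibility of component k is P(Z=k) f_k(x) divided by Σ_j P(Z=j) f_j(x).
Evaluate each component's likelihood at the observed value:
  f_1 = e^(−8.6)·8.6^7/7! = 0.127094
  f_2 = e^(−12.4)·12.4^7/7! = 0.0368358
  f_3 = e^(−13.7)·13.7^7/7! = 0.0201734
Unnormalised posteriors:
  P(Z=1)·f_1 = 0.33 × 0.127094 = 0.0419411
  P(Z=2)·f_2 = 0.37 × 0.0368358 = 0.0136292
  P(Z=3)·f_3 = 0.30 × 0.0201734 = 0.00605202
Evidence: 0.0419411 + 0.0136292 + 0.00605202 = 0.0616224
Responsibility of Regime 2: 0.0136292 / 0.0616224 ≈ 0.2212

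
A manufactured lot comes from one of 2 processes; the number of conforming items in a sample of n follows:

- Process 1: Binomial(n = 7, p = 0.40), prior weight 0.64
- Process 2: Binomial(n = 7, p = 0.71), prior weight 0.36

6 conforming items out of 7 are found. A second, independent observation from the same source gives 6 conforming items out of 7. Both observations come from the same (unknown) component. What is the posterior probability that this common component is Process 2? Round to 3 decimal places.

Apply Bayes' rule: the posterior for each component is proportional to its prior times its likelihood at x.
Since both observations come from the same component, the likelihood for component k is f_k(x₁)·f_k(x₂).
  L_1 = [C(7,6)·0.40^6·0.60^1 = 7·0.004096·0.6 = 0.0172032] × [0.0172032] = 0.00029595
  L_2 = [C(7,6)·0.71^6·0.29^1 = 7·0.1281·0.29 = 0.260044] × [0.260044] = 0.0676227
Weight by the priors:
  P(Z=1)·L_1 = 0.64 × 0.00029595 = 0.000189408
  P(Z=2)·L_2 = 0.36 × 0.0676227 = 0.0243442
Evidence: 0.000189408 + 0.0243442 = 0.0245336
So the posterior for Process 2 is 0.0243442 / 0.0245336 ≈ 0.992.

0.992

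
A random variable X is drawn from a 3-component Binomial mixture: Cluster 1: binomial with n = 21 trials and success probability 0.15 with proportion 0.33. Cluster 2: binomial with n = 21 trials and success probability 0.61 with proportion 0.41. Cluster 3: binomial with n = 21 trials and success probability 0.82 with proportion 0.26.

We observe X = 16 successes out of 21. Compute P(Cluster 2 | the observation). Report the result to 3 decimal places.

0.398

P(component k | x) = P(Z=k)·f_k(x) / marginal(x), where marginal(x) = Σ_j P(Z=j)·f_j(x).
Component likelihoods at x = 16 successes out of 21:
  L_1 = C(21,16)·0.15^16·0.85^5 = 20349·6.56841e-14·0.443705 = 5.93059e-10
  L_2 = C(21,16)·0.61^16·0.39^5 = 20349·0.000367517·0.00902242 = 0.0674751
  L_3 = C(21,16)·0.82^16·0.18^5 = 20349·0.0417851·0.000188957 = 0.160667
Multiply by the mixture weights:
  P(Z=1)·L_1 = 0.33 × 5.93059e-10 = 1.95709e-10
  P(Z=2)·L_2 = 0.41 × 0.0674751 = 0.0276648
  P(Z=3)·L_3 = 0.26 × 0.160667 = 0.0417735
Marginal: 1.95709e-10 + 0.0276648 + 0.0417735 = 0.0694383
So the posterior for Cluster 2 is 0.0276648 / 0.0694383 ≈ 0.398.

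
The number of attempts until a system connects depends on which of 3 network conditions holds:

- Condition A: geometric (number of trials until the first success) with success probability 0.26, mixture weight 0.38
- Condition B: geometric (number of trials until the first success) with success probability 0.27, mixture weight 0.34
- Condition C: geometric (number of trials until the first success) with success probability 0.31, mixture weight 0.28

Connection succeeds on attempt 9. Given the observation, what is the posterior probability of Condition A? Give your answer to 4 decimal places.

0.4282

P(component k | x) = π_k·f_k(x) / marginal(x), where marginal(x) = Σ_j π_j·f_j(x).
Geometric probabilities:
  f_A = 0.26·(1−0.26)^8 = 0.26·0.0899195 = 0.0233791
  f_B = 0.27·(1−0.27)^8 = 0.27·0.080646 = 0.0217744
  f_C = 0.31·(1−0.31)^8 = 0.31·0.0513798 = 0.0159277
Multiply by the mixture weights:
  π_A·f_A = 0.38 × 0.0233791 = 0.00888404
  π_B·f_B = 0.34 × 0.0217744 = 0.0074033
  π_C·f_C = 0.28 × 0.0159277 = 0.00445977
Marginal: 0.00888404 + 0.0074033 + 0.00445977 = 0.0207471
So the posterior for Condition A is 0.00888404 / 0.0207471 ≈ 0.4282.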